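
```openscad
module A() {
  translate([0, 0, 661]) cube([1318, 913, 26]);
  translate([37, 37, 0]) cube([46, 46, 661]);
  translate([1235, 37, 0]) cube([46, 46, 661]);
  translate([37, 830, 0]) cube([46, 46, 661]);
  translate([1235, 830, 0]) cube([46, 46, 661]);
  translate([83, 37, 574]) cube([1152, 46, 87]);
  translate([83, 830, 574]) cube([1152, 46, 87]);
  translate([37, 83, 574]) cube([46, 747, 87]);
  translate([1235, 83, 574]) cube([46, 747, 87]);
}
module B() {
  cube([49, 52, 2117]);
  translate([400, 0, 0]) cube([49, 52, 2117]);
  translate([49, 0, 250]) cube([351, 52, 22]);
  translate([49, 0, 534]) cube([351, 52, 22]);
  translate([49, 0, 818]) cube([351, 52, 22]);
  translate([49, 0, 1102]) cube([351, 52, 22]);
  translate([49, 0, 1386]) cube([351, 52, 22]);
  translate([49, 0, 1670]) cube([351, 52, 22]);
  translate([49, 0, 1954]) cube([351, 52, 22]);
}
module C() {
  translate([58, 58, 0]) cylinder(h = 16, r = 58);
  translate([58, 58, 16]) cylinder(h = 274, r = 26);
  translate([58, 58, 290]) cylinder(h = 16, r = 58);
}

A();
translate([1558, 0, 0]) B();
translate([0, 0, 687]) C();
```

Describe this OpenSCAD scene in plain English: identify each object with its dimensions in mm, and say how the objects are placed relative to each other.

A is a table with a 1318×913 mm rectangular top, 26 mm thick, top surface at z = 687 mm, supported by four 46×46 mm square legs, each inset 37 mm from the nearest pair of top edges, running from the floor. Four apron rails, 46 mm thick and 87 mm tall, run between adjacent legs with their top edges flush with the underside of the top and their outer faces flush with the legs' outer faces.

B is a wooden ladder with two side rails of 49×52 mm section and 2117 mm height, set 449 mm apart overall. Between them run 7 rectangular rungs (52 mm deep, 22 mm thick), front faces flush with the rails' −y face. The bottom of the first rung is 250 mm above the floor and each subsequent rung is 284 mm higher than the one below.

C is a spool: two coaxial disc flanges of radius 58 mm and thickness 16 mm, joined by a core cylinder of radius 26 mm and height 274 mm. The lower flange rests on z = 0 and the three cylinders share a vertical axis.

The ladder is on the floor beside the table on its +x side. The spool is on top of the table.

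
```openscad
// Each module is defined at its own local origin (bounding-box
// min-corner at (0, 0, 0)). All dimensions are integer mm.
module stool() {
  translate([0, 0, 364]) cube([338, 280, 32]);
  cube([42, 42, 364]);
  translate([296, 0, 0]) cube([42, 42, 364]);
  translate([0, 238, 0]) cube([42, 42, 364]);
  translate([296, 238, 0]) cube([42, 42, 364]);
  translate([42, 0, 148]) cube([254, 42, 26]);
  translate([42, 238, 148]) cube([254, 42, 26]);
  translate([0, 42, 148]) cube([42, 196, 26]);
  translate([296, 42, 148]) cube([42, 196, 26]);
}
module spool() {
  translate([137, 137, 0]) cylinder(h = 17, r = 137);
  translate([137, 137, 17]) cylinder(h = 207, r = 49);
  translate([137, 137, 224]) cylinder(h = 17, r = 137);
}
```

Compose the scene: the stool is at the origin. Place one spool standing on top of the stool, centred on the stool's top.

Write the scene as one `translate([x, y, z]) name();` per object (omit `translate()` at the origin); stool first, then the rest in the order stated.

stool();
translate([32, 3, 396]) spool();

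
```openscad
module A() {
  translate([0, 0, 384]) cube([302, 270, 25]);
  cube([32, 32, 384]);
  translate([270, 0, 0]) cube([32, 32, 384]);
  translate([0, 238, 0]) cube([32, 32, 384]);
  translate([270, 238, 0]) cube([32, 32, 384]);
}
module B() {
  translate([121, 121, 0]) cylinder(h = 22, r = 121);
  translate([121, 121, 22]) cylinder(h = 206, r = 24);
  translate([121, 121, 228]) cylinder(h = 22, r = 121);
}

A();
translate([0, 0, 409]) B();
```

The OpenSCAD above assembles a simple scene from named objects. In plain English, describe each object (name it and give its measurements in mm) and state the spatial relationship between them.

A is a four-legged stool. The seat is 302×270 mm, 25 mm thick, top at z = 409 mm. It stands on four square legs, each 32×32 mm in cross-section, from z = 0 to the seat underside, each flush with a corner of the seat.

B is a spool: two coaxial disc flanges of radius 121 mm and thickness 22 mm, joined by a core cylinder of radius 24 mm and height 206 mm. The lower flange rests on z = 0 and the three cylinders share a vertical axis.

The spool is on top of the stool.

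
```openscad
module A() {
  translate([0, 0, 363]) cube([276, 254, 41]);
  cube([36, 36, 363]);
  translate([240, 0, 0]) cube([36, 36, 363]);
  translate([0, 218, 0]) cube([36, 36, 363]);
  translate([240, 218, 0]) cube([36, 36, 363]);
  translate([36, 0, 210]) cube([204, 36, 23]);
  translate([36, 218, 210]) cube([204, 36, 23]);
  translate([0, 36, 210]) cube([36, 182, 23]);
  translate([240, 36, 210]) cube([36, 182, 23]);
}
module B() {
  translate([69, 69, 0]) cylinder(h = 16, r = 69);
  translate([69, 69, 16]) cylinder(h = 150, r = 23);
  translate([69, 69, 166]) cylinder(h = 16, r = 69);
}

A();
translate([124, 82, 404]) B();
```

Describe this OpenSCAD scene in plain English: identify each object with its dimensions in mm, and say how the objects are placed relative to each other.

A is a simple wooden stool: a rectangular seat 276 mm (x) by 254 mm (y), 41 mm thick, top face at z = 404 mm, on four square legs, each 36×36 mm in cross-section. The legs rest on z = 0, each flush with a corner of the seat. Four stretchers, 36 mm wide and 23 mm tall, connect adjacent legs with their undersides at z = 210 mm, each running between the inner faces of the legs it joins and aligned with the legs' outer faces on the other axis.

B is a spool: two coaxial disc flanges of radius 69 mm and thickness 16 mm, joined by a core cylinder of radius 23 mm and height 150 mm. The lower flange rests on z = 0 and the three cylinders share a vertical axis.

The spool is on top of the stool.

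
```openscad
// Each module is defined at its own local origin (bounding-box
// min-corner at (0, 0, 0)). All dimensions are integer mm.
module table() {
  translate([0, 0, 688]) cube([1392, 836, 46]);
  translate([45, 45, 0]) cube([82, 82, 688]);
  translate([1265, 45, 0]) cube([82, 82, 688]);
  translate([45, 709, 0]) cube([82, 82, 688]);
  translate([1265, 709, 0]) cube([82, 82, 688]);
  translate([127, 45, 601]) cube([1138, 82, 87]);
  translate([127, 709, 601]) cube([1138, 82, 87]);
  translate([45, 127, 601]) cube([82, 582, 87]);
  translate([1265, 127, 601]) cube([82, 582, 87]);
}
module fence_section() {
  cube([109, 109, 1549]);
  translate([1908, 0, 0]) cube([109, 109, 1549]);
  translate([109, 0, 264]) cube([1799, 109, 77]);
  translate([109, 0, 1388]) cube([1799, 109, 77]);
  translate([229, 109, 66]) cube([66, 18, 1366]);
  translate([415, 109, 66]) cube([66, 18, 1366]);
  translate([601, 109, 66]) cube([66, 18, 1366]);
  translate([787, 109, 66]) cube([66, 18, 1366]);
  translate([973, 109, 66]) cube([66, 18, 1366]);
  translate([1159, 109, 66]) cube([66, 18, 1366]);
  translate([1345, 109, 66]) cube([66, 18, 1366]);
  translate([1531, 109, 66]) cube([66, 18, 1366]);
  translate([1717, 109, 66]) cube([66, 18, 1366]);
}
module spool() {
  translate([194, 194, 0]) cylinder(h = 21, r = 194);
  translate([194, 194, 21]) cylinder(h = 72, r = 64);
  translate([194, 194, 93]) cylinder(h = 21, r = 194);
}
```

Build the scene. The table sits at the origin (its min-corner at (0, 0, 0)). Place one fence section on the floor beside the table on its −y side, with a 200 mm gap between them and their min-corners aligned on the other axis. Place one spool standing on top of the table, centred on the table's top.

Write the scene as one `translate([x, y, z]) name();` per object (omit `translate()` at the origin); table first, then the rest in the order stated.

table();
translate([0, -327, 0]) fence_section();
translate([502, 224, 734]) spool();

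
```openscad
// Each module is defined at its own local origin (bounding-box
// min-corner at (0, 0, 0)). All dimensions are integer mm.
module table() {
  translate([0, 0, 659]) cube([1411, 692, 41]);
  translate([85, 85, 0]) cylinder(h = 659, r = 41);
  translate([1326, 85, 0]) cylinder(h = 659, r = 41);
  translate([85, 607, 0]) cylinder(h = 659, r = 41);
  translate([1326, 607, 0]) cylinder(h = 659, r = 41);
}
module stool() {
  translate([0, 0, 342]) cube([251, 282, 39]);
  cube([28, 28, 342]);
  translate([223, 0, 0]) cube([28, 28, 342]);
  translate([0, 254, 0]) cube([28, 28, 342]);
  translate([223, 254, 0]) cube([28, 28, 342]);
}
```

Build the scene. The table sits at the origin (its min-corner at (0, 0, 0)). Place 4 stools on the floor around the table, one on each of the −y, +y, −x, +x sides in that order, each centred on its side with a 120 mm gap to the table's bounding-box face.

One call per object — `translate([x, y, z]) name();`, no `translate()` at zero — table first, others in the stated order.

table();
translate([580, -402, 0]) stool();
translate([580, 812, 0]) stool();
translate([-371, 205, 0]) stool();
translate([1531, 205, 0]) stool();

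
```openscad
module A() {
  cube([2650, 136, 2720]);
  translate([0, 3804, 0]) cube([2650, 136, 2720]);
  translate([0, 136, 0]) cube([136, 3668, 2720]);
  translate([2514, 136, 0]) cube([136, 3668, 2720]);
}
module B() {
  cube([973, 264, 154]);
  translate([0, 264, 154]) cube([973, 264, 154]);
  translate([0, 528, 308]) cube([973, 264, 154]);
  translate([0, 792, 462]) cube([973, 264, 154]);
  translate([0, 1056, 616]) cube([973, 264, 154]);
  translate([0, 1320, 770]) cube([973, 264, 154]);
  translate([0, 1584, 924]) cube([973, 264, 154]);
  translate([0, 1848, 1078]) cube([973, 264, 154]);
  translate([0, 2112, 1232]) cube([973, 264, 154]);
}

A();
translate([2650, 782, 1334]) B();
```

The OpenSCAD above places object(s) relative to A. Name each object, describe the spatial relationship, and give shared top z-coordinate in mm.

Both tops at z = 2720 mm.

A is a house frame. B is a staircase. The staircase is beside the house frame with their tops flush at z = 2720. The shared top z-coordinate is 2720 mm.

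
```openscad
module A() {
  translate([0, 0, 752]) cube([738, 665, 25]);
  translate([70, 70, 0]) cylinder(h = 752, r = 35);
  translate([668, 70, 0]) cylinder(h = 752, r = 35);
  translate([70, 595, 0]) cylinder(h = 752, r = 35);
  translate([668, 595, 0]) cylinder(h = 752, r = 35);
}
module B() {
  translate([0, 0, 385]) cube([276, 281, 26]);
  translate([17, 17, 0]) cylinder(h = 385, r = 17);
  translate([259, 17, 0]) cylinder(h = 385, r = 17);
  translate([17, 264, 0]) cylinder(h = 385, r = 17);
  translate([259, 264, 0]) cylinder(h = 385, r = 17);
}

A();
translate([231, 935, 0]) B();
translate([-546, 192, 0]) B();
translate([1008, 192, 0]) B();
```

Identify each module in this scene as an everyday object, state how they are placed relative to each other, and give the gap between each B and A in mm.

A is a table. B is a stool. Three stools sit around the table at the +y, −x, +x sides. The gap between each stool and the table is 270 mm.

Each stool's nearest face is 270 mm from the table's bounding box.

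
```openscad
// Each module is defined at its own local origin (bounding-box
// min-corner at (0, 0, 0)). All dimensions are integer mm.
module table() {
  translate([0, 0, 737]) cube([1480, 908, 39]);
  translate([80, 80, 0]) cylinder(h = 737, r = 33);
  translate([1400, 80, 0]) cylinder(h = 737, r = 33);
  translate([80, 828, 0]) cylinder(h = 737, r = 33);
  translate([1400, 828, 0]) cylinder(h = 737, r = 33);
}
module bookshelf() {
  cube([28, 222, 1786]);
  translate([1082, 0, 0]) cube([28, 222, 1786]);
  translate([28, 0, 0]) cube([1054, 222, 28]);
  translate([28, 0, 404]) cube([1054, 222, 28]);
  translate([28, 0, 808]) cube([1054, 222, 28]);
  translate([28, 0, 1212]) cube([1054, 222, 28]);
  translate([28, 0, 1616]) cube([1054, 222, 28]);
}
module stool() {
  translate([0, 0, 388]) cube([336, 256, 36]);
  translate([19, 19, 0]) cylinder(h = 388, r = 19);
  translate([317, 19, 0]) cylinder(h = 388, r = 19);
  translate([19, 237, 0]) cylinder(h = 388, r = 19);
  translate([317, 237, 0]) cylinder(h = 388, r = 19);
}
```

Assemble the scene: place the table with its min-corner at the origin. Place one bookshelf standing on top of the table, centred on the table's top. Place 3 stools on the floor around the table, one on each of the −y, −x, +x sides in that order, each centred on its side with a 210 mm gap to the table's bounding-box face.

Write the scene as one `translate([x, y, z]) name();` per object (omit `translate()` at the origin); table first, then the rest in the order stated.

table();
translate([185, 343, 776]) bookshelf();
translate([572, -466, 0]) stool();
translate([-546, 326, 0]) stool();
translate([1690, 326, 0]) stool();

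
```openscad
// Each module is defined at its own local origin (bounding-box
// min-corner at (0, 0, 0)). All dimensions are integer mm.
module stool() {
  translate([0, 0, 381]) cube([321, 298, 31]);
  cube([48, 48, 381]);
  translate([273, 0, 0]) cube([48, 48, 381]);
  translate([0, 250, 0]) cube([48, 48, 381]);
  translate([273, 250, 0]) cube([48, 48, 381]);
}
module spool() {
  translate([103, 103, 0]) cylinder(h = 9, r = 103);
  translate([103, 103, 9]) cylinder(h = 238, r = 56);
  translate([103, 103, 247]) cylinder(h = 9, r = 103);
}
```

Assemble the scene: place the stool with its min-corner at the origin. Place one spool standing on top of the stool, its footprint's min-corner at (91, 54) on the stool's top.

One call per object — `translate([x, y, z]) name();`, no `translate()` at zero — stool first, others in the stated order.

stool();
translate([91, 54, 412]) spool();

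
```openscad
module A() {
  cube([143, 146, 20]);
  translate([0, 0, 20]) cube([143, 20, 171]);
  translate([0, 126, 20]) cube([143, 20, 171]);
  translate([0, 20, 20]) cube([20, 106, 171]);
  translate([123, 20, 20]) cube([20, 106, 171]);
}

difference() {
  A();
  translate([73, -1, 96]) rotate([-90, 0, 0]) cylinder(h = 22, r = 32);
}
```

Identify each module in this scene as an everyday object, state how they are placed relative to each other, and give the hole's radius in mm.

A is an open box. The open box has a circular hole through its front wall. The hole's radius is 32 mm.

The subtracted cylinder has r = 32 mm.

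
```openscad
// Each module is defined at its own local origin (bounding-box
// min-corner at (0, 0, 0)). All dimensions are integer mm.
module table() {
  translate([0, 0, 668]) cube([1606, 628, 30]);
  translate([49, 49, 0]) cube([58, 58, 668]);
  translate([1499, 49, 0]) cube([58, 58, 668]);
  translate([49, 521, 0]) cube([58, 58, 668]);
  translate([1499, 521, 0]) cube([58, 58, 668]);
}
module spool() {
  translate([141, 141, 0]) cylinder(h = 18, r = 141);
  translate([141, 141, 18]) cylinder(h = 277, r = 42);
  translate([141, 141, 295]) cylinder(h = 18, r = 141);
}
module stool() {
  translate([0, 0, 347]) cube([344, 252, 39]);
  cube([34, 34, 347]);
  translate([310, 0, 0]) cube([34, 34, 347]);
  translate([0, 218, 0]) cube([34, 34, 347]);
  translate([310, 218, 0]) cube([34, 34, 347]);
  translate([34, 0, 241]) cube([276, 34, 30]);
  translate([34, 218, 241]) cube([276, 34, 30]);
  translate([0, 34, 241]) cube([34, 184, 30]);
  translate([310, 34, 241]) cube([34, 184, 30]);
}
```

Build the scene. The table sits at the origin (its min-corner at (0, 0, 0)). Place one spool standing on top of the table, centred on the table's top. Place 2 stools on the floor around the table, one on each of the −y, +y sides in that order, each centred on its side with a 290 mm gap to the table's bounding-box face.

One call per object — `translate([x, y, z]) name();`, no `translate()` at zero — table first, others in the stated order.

table();
translate([662, 173, 698]) spool();
translate([631, -542, 0]) stool();
translate([631, 918, 0]) stool();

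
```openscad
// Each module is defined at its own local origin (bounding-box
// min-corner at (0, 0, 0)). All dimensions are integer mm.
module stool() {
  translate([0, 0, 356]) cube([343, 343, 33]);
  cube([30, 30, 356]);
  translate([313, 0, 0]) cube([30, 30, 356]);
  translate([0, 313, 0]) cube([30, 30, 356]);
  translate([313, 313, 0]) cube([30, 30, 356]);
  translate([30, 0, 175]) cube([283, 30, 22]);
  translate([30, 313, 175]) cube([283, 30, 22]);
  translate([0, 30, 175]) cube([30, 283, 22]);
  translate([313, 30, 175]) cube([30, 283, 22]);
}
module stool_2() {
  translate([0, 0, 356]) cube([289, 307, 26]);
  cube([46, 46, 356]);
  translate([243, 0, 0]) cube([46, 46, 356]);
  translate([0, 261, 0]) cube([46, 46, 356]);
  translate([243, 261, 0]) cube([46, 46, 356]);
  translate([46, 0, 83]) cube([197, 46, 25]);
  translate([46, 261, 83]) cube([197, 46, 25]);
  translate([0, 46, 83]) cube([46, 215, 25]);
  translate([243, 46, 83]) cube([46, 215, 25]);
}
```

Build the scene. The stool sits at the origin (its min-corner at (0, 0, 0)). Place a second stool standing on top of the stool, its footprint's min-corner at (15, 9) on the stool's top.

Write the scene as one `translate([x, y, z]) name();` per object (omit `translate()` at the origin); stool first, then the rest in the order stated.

stool();
translate([15, 9, 389]) stool_2();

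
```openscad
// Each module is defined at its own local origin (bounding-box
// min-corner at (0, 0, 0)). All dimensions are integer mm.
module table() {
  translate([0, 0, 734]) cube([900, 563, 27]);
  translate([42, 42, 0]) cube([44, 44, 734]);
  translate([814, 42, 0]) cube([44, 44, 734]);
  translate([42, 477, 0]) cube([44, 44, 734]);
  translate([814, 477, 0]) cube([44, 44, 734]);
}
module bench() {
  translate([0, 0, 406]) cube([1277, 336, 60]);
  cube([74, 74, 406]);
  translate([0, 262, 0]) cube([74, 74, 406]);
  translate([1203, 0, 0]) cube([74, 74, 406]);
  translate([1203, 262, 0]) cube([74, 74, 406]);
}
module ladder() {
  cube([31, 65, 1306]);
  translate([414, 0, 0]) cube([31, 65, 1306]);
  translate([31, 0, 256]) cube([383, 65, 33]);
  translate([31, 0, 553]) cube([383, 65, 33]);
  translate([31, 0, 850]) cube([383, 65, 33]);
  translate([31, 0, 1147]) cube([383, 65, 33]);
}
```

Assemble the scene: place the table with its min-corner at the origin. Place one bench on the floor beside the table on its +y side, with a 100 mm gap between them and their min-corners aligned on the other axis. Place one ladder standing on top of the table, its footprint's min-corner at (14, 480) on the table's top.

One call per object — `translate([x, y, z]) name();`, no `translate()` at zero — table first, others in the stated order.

table();
translate([0, 663, 0]) bench();
translate([14, 480, 761]) ladder();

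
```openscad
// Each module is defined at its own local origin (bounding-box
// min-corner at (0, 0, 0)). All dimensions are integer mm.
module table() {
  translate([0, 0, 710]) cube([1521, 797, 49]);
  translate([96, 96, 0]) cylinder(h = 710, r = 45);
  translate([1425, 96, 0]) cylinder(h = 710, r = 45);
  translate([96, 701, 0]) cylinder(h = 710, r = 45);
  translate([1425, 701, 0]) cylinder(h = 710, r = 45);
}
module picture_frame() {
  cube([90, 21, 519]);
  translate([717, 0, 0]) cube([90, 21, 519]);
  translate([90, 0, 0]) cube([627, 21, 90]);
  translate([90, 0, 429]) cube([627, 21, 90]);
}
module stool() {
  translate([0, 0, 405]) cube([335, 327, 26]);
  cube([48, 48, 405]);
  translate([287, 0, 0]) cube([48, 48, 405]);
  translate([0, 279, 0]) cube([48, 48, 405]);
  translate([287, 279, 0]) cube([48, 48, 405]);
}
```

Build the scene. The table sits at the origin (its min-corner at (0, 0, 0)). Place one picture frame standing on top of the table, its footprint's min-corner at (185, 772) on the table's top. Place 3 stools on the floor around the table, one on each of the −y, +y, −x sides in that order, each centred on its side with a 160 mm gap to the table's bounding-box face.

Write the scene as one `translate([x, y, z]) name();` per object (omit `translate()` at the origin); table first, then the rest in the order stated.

table();
translate([185, 772, 759]) picture_frame();
translate([593, -487, 0]) stool();
translate([593, 957, 0]) stool();
translate([-495, 235, 0]) stool();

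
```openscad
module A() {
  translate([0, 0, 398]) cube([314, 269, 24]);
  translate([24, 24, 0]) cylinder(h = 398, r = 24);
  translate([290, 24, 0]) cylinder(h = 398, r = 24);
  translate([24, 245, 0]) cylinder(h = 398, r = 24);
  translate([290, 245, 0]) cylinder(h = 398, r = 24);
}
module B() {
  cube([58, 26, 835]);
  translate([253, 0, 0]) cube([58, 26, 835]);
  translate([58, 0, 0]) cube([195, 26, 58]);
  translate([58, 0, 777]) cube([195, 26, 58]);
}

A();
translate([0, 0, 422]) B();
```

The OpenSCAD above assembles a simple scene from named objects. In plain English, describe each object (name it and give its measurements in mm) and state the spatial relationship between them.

A is a four-legged stool. The seat is a 314×269×24 mm slab whose top surface is at z = 422 mm; four round legs, each 48 mm in diameter, run from the floor (z = 0) to the underside of the seat, each leg's axis is inset half a diameter from the nearest pair of seat edges (so the leg's bounding box is flush with the corner).

B is a rectangular picture frame lying in the x–z plane (depth along y). The opening is 195 mm wide (x) by 719 mm tall (z), surrounded by a border 58 mm wide on all four sides. The frame is 26 mm deep and is made of two full-height vertical stiles with two horizontal rails fitted between them.

The picture frame is on top of the stool.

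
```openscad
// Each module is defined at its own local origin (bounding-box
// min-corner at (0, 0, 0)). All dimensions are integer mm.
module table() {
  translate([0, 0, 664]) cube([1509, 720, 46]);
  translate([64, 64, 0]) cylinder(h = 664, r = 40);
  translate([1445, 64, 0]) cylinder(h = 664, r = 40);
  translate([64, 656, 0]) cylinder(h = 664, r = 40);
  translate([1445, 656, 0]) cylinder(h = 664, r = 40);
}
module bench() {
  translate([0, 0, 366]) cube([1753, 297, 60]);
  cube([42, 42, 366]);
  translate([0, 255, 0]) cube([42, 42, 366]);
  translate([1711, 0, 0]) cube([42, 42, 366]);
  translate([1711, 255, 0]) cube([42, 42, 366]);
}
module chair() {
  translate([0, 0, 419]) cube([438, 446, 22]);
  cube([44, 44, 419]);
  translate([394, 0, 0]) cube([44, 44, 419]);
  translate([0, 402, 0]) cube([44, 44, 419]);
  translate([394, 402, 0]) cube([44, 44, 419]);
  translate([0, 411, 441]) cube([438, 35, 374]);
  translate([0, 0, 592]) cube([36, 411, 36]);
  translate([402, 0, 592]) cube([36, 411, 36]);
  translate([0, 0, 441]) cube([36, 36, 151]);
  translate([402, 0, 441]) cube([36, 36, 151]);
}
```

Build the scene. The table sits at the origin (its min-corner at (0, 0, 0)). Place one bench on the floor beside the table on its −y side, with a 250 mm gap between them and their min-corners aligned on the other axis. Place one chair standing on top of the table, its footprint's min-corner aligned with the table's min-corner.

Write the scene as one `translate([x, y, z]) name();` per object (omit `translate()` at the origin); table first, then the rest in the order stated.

table();
translate([0, -547, 0]) bench();
translate([0, 0, 710]) chair();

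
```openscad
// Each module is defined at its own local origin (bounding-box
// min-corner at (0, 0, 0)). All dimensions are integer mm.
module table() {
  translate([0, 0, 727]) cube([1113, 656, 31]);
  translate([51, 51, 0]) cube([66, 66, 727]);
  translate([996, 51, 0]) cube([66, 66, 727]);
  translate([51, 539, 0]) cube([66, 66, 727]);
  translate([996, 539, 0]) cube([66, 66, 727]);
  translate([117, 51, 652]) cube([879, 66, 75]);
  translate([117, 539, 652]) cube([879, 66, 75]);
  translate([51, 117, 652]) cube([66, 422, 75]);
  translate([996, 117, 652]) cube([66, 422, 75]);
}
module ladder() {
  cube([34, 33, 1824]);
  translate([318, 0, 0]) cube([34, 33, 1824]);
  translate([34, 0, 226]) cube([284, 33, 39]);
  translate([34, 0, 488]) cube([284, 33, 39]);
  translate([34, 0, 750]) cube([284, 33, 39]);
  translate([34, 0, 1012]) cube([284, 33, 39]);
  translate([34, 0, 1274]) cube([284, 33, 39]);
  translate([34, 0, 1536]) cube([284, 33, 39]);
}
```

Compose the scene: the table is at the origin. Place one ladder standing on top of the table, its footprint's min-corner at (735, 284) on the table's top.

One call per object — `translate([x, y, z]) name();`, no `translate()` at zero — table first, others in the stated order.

table();
translate([735, 284, 758]) ladder();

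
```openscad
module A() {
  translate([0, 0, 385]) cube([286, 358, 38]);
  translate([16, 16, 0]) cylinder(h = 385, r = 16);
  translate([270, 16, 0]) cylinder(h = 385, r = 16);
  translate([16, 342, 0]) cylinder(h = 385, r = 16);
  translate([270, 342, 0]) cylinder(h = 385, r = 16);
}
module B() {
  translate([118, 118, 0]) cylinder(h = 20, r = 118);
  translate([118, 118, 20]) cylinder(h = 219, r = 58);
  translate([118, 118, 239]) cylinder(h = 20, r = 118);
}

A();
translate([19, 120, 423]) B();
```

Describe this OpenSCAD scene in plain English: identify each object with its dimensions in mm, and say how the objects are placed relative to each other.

A is a simple wooden stool: a rectangular seat 286 mm (x) by 358 mm (y), 38 mm thick, top face at z = 423 mm, on four round legs, each 32 mm in diameter. The legs rest on z = 0, each leg's axis is inset half a diameter from the nearest pair of seat edges (so the leg's bounding box is flush with the corner).

B is a spool: two coaxial disc flanges of radius 118 mm and thickness 20 mm, joined by a core cylinder of radius 58 mm and height 219 mm. The lower flange rests on z = 0 and the three cylinders share a vertical axis.

The spool is on top of the stool.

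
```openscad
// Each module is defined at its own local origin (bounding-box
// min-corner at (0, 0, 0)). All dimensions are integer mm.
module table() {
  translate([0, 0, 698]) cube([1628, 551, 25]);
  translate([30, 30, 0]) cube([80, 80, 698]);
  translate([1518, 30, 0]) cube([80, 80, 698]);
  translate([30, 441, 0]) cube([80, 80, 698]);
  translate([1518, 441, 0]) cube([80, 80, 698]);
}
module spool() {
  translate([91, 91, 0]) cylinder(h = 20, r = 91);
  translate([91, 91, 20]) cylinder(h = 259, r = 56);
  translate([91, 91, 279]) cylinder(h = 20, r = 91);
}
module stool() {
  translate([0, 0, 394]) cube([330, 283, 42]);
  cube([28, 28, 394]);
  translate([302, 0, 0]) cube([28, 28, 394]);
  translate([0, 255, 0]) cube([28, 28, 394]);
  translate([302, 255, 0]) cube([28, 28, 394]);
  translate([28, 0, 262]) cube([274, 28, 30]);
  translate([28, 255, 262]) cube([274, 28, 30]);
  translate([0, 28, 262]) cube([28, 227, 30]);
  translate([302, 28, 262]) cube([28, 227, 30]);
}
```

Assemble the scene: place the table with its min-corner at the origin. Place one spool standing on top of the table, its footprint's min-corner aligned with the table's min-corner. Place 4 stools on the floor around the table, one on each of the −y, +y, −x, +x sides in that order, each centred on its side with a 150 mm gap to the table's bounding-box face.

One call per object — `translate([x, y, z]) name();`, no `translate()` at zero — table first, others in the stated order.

table();
translate([0, 0, 723]) spool();
translate([649, -433, 0]) stool();
translate([649, 701, 0]) stool();
translate([-480, 134, 0]) stool();
translate([1778, 134, 0]) stool();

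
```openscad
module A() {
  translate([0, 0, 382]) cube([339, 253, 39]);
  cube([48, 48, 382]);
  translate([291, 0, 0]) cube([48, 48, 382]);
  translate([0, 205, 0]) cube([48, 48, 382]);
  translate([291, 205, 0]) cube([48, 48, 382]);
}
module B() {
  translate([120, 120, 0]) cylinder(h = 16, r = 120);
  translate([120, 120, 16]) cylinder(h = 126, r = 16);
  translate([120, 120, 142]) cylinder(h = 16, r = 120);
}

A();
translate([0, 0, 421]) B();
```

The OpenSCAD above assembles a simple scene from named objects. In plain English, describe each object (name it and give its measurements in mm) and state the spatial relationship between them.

A is a four-legged stool. The seat is a 339×253×39 mm slab whose top surface is at z = 421 mm; four square legs, each 48×48 mm in cross-section, run from the floor (z = 0) to the underside of the seat, each flush with a corner of the seat.

B is a spool: two coaxial disc flanges of radius 120 mm and thickness 16 mm, joined by a core cylinder of radius 16 mm and height 126 mm. The lower flange rests on z = 0 and the three cylinders share a vertical axis.

The spool is on top of the stool.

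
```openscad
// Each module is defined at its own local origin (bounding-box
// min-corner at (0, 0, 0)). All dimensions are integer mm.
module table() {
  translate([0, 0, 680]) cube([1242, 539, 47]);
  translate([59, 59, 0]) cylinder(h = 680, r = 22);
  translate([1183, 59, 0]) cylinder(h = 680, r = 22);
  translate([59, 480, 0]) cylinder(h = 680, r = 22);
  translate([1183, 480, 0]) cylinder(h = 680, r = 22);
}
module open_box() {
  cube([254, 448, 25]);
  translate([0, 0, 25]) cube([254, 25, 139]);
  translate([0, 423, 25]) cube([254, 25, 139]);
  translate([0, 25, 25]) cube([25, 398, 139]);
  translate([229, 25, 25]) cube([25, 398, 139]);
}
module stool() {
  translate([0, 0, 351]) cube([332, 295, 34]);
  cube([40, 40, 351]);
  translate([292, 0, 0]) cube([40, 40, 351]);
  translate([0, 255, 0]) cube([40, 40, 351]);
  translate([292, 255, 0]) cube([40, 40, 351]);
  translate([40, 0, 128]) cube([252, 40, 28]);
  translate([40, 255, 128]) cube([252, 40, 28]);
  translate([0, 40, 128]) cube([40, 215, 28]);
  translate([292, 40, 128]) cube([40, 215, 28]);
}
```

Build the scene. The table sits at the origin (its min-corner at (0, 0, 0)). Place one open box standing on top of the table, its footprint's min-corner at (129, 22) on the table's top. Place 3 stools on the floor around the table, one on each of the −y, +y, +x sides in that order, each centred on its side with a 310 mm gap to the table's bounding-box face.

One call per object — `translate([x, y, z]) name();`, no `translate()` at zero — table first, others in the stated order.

table();
translate([129, 22, 727]) open_box();
translate([455, -605, 0]) stool();
translate([455, 849, 0]) stool();
translate([1552, 122, 0]) stool();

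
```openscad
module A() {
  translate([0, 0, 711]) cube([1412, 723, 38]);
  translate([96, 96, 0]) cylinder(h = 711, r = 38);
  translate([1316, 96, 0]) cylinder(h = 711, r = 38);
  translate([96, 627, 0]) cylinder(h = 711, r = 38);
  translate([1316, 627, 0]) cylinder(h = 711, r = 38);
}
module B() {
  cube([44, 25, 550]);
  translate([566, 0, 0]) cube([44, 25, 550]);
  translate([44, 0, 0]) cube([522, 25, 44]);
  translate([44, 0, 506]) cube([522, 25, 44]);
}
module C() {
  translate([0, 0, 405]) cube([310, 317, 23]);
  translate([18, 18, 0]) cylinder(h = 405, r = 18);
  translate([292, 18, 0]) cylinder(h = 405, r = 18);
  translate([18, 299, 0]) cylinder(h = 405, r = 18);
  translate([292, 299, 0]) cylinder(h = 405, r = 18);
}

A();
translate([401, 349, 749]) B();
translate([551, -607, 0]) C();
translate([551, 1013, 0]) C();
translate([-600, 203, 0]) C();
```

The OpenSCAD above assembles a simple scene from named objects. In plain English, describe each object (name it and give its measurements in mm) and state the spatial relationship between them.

A is a rectangular dining table. The top is 1412×723×38 mm with its upper surface at z = 749 mm. It stands on four round legs of 76 mm diameter, each leg's bounding box inset 58 mm from the nearest pair of top edges, running from the floor to the underside of the top.

B is a rectangular picture frame lying in the x–z plane (depth along y). The opening is 522 mm wide (x) by 462 mm tall (z), surrounded by a border 44 mm wide on all four sides. The frame is 25 mm deep and is made of two full-height vertical stiles with two horizontal rails fitted between them.

C is a four-legged stool. The seat is a 310×317×23 mm slab whose top surface is at z = 428 mm; four round legs, each 36 mm in diameter, run from the floor (z = 0) to the underside of the seat, each leg's axis is inset half a diameter from the nearest pair of seat edges (so the leg's bounding box is flush with the corner).

The picture frame is on top of the table, centred. Three stools sit around the table at the −y, +y, −x sides.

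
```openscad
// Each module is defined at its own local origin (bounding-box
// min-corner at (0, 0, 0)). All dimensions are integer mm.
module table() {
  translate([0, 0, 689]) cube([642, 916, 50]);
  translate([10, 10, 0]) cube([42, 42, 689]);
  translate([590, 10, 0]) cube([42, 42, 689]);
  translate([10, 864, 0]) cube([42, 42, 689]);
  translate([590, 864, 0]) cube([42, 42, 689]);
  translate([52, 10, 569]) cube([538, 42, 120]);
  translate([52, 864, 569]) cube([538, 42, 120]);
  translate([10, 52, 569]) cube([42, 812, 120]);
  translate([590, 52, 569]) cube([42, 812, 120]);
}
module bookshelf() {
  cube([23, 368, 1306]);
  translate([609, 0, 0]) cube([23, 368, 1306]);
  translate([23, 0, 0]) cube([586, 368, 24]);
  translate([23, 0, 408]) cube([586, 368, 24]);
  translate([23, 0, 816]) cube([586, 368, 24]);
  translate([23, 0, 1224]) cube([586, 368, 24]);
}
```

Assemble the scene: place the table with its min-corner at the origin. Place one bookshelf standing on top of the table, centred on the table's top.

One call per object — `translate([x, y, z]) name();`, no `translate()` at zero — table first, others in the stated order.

table();
translate([5, 274, 739]) bookshelf();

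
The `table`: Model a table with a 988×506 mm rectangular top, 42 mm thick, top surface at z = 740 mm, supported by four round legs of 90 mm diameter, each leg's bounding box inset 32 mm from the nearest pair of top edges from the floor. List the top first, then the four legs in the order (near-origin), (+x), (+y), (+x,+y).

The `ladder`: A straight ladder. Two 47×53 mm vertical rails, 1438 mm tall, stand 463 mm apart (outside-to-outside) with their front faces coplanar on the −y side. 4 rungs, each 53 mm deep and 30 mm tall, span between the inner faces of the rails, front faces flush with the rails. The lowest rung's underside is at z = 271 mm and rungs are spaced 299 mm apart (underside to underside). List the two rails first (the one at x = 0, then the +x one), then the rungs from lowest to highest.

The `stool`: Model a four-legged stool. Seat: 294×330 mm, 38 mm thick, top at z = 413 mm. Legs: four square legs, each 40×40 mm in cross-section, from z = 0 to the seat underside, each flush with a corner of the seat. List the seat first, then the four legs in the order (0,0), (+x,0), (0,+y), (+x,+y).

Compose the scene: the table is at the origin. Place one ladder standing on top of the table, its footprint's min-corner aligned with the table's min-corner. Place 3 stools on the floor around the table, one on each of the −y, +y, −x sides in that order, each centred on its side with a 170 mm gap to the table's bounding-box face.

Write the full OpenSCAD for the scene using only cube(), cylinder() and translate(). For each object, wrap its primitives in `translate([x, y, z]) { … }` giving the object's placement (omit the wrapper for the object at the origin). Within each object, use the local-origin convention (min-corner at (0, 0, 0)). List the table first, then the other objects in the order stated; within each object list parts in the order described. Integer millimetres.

translate([0, 0, 698]) cube([988, 506, 42]);
translate([77, 77, 0]) cylinder(h = 698, r = 45);
translate([911, 77, 0]) cylinder(h = 698, r = 45);
translate([77, 429, 0]) cylinder(h = 698, r = 45);
translate([911, 429, 0]) cylinder(h = 698, r = 45);
translate([0, 0, 740]) {
  cube([47, 53, 1438]);
  translate([416, 0, 0]) cube([47, 53, 1438]);
  translate([47, 0, 271]) cube([369, 53, 30]);
  translate([47, 0, 570]) cube([369, 53, 30]);
  translate([47, 0, 869]) cube([369, 53, 30]);
  translate([47, 0, 1168]) cube([369, 53, 30]);
}
translate([347, -500, 0]) {
  translate([0, 0, 375]) cube([294, 330, 38]);
  cube([40, 40, 375]);
  translate([254, 0, 0]) cube([40, 40, 375]);
  translate([0, 290, 0]) cube([40, 40, 375]);
  translate([254, 290, 0]) cube([40, 40, 375]);
}
translate([347, 676, 0]) {
  translate([0, 0, 375]) cube([294, 330, 38]);
  cube([40, 40, 375]);
  translate([254, 0, 0]) cube([40, 40, 375]);
  translate([0, 290, 0]) cube([40, 40, 375]);
  translate([254, 290, 0]) cube([40, 40, 375]);
}
translate([-464, 88, 0]) {
  translate([0, 0, 375]) cube([294, 330, 38]);
  cube([40, 40, 375]);
  translate([254, 0, 0]) cube([40, 40, 375]);
  translate([0, 290, 0]) cube([40, 40, 375]);
  translate([254, 290, 0]) cube([40, 40, 375]);
}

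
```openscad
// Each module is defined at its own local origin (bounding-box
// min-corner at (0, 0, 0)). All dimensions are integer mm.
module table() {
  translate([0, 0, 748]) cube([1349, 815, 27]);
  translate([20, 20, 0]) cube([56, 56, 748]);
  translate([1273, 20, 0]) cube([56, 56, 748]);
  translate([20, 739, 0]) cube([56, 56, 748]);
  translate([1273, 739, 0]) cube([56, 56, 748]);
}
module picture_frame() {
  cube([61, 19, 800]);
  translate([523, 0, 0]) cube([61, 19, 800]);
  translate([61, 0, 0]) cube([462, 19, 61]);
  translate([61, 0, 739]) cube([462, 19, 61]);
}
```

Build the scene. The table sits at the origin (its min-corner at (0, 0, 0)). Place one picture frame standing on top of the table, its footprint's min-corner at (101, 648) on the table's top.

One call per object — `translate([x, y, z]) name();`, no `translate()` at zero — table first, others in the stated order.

table();
translate([101, 648, 775]) picture_frame();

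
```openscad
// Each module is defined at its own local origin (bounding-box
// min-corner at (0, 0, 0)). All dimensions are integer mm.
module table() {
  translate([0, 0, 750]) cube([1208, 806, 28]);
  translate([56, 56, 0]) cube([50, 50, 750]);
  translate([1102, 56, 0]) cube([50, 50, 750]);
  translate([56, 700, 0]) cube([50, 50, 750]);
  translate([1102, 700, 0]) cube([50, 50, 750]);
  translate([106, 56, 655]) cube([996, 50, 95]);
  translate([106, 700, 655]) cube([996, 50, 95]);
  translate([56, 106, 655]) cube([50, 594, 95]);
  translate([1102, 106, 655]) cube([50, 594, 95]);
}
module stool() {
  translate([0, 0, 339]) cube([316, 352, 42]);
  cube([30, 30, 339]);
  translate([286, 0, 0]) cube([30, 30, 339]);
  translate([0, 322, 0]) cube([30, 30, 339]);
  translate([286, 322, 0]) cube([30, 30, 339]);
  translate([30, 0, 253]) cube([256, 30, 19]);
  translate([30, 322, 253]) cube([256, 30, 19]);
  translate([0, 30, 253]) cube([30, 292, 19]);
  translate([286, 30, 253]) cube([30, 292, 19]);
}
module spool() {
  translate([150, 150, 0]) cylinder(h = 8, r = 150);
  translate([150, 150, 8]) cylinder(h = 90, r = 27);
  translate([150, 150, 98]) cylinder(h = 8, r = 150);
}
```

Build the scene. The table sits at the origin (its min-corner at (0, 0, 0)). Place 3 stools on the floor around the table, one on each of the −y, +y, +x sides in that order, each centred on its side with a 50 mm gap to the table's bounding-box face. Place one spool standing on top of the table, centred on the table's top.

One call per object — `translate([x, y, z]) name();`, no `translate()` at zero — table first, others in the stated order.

table();
translate([446, -402, 0]) stool();
translate([446, 856, 0]) stool();
translate([1258, 227, 0]) stool();
translate([454, 253, 778]) spool();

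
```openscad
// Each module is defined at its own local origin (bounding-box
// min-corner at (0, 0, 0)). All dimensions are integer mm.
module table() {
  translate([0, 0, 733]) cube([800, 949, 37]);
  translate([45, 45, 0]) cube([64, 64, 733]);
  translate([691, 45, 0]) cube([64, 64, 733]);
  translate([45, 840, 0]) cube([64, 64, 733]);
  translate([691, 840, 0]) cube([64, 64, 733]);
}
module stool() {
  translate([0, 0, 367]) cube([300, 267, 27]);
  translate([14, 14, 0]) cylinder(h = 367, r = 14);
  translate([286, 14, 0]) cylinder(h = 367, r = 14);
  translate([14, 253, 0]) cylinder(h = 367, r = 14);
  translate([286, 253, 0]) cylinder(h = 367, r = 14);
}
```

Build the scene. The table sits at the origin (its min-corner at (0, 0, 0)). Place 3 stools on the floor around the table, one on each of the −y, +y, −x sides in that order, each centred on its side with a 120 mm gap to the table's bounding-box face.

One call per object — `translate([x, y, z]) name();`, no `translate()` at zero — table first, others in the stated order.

table();
translate([250, -387, 0]) stool();
translate([250, 1069, 0]) stool();
translate([-420, 341, 0]) stool();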